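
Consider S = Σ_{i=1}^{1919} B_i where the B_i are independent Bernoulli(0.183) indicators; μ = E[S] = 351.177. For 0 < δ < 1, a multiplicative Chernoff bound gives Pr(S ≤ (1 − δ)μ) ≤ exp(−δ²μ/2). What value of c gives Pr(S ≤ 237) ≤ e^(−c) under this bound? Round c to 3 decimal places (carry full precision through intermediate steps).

Write 237 = (1 − δ)μ, so δ = 1 − 237/351.177 = 0.3251266…
Then the exponent is δ²μ/2 = (μ − 237)²/(2μ) = 18.560993.

18.561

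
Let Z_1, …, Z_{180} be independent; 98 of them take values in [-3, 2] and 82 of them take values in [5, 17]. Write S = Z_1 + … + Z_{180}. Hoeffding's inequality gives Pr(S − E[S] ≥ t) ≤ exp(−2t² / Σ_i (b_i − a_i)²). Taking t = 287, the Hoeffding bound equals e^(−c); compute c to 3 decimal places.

11.554

Σ(b_i − a_i)² = 98·5² + 82·12² = 14258.
c = 2t² / 14258 = 2·287² / 14258 = 11.5541.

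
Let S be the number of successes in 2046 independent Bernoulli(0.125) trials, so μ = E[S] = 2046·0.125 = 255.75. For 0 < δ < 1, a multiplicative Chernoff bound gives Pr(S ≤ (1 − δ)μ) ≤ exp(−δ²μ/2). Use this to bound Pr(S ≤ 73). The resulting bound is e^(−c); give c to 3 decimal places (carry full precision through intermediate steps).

65.293

Write 73 = (1 − δ)μ, so δ = 1 − 73/255.75 = 0.714565…
Then the exponent is δ²μ/2 = (μ − 73)²/(2μ) = 65.293377.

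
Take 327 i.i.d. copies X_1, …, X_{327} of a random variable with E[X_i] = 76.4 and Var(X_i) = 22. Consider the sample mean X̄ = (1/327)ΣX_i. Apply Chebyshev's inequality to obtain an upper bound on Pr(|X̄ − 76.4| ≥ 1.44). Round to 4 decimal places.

0.0324

Var(X̄) = Var(X_i)/n = 22/327 = 0.067278.
Chebyshev: Pr(|X̄ − 76.4| ≥ 1.44) ≤ Var(X̄)/(1.44)² = 22/(327·1.44²) = 0.0324.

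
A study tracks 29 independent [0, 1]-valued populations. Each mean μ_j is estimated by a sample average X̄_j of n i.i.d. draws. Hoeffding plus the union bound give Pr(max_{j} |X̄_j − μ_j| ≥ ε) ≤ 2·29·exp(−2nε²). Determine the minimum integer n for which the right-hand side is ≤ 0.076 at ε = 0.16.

Need 2·29·exp(−2nε²) ≤ 0.076, i.e. exp(−2nε²) ≤ 0.076/58.
So 2nε² ≥ ln(58/0.076) = 6.637465.
Hence n ≥ 6.637465/(2·0.16²) = 129.638.
The smallest integer n is 130.

130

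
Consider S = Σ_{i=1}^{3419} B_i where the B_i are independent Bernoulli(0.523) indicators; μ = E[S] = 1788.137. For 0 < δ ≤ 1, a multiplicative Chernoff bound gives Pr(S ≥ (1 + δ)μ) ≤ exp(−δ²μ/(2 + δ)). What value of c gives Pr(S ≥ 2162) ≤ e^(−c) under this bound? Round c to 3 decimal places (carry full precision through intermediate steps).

35.384

Write 2162 = (1 + δ)μ, so δ = 2162/1788.137 − 1 = 0.2090796…
Then the exponent is δ²μ/(2 + δ) = (2162 − μ)² / (μ·(2 + δ)) = 35.384480.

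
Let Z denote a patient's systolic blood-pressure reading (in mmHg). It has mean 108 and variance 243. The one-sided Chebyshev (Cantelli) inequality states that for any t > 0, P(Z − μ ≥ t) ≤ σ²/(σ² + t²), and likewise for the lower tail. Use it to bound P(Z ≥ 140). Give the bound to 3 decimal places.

Here σ² = 243 and t = 32, so σ² + t² = 1267.
Cantelli's bound: 243/1267 = 0.1918.

0.192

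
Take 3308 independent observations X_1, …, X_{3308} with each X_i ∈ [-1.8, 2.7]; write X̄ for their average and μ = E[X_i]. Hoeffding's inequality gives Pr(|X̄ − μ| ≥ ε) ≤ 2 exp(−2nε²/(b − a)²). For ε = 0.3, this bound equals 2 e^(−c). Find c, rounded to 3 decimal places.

c = 2nε²/(b − a)² = 2·3308·0.3² / 4.5² = 29.4044.

29.404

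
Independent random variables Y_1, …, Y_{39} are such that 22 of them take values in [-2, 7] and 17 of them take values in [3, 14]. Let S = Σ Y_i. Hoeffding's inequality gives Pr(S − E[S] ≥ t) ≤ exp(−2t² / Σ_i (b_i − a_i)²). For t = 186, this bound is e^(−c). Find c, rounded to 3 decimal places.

Σ(b_i − a_i)² = 22·9² + 17·11² = 3839.
c = 2t² / 3839 = 2·186² / 3839 = 18.0234.

18.023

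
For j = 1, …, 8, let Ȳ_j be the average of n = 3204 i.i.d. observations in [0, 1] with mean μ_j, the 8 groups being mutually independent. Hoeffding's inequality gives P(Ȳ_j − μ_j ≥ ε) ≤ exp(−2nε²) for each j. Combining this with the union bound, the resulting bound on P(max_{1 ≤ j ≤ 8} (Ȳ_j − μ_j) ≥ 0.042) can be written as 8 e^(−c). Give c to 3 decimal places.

11.304

Union bound over the 8 events: P(max_{1 ≤ j ≤ 8} (Ȳ_j − μ_j) ≥ 0.042) ≤ 8·exp(−2nε²) = 8 exp(−2·3204·0.042²).
So c = 2·3204·0.042² = 11.3037.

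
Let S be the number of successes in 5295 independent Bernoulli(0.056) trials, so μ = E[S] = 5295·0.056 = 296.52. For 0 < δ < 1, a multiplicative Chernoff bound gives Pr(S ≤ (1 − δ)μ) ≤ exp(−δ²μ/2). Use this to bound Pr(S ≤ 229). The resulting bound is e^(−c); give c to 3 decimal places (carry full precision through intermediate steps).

7.687

Write 229 = (1 − δ)μ, so δ = 1 − 229/296.52 = 0.2277081…
Then the exponent is δ²μ/2 = (μ − 229)²/(2μ) = 7.687425.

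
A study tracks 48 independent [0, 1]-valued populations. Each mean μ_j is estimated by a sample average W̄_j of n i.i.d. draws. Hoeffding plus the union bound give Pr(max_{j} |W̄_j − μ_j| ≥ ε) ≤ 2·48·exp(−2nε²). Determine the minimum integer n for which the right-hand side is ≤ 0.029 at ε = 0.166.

Need 2·48·exp(−2nε²) ≤ 0.029, i.e. exp(−2nε²) ≤ 0.029/96.
So 2nε² ≥ ln(96/0.029) = 8.104808.
Hence n ≥ 8.104808/(2·0.166²) = 147.061.
The smallest integer n is 148.

148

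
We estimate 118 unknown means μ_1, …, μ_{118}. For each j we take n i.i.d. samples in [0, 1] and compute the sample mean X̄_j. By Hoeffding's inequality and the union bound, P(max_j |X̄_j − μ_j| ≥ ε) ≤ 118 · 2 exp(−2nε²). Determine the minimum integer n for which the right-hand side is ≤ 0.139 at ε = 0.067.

Need 2·118·exp(−2nε²) ≤ 0.139, i.e. exp(−2nε²) ≤ 0.139/236.
So 2nε² ≥ ln(236/0.139) = 7.437113.
Hence n ≥ 7.437113/(2·0.067²) = 828.371.
The smallest integer n is 829.

829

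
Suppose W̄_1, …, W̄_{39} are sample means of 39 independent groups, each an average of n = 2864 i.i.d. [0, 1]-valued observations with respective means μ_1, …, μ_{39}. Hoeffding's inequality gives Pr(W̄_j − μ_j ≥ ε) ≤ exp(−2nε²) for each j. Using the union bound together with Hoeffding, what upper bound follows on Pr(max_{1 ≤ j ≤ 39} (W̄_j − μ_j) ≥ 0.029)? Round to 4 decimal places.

0.3155

Per-experiment Hoeffding bound: exp(−2·2864·0.029²) = exp(−4.81725) = 0.008089.
Union bound over 39 events: 39·0.008089 = 0.31547.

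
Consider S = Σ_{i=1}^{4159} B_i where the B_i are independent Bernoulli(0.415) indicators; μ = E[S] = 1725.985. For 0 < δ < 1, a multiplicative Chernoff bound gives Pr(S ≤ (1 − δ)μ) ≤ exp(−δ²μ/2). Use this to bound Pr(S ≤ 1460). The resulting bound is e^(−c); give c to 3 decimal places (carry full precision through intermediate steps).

Write 1460 = (1 − δ)μ, so δ = 1 − 1460/1725.985 = 0.1541062…
Then the exponent is δ²μ/2 = (μ − 1460)²/(2μ) = 20.494970.

20.495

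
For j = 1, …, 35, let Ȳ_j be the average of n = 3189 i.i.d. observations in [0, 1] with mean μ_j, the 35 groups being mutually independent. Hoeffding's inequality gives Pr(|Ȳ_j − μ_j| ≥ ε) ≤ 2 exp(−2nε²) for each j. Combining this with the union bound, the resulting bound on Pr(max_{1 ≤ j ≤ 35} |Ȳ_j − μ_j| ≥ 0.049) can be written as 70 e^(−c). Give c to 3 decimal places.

Union bound over the 35 events: Pr(max_{1 ≤ j ≤ 35} |Ȳ_j − μ_j| ≥ 0.049) ≤ 35·2·exp(−2nε²) = 70 exp(−2·3189·0.049²).
So c = 2·3189·0.049² = 15.3136.

15.314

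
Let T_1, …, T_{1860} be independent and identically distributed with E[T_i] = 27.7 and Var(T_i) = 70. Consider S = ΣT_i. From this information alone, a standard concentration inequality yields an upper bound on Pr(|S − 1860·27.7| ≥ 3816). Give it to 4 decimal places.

0.0089

With mean and variance of each term known, Chebyshev's inequality bounds the deviation of the sum (or sample mean).
Var(S) = n·Var(T_i) = 1860·70 = 130200.
Chebyshev: Pr(|S − 1860·27.7| ≥ 3816) ≤ Var(S)/3816² = 130200/14561856 = 0.0089.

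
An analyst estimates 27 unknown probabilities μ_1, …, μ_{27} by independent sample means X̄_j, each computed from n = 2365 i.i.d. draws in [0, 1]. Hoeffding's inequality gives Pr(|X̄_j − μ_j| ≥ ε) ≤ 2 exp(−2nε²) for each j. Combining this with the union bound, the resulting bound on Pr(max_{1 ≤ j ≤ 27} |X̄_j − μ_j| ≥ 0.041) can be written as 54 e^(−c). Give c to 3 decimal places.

Union bound over the 27 events: Pr(max_{1 ≤ j ≤ 27} |X̄_j − μ_j| ≥ 0.041) ≤ 27·2·exp(−2nε²) = 54 exp(−2·2365·0.041²).
So c = 2·2365·0.041² = 7.9511.

7.951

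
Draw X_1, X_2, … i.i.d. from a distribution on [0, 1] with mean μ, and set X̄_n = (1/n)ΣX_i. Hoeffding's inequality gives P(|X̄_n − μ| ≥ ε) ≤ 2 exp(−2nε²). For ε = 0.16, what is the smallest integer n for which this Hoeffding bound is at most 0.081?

63

Require 2·exp(−2nε²) ≤ 0.081, i.e. 2nε² ≥ ln(2/0.081) = 3.206453.
So n ≥ 3.206453 / (2·0.16²) = 62.626.
The smallest integer n is 63.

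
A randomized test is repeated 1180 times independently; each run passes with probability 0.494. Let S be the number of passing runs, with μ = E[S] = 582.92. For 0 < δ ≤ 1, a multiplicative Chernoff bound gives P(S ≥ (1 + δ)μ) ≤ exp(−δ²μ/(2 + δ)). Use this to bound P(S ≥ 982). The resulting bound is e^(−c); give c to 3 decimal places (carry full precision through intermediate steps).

101.772

Write 982 = (1 + δ)μ, so δ = 982/582.92 − 1 = 0.6846222…
Then the exponent is δ²μ/(2 + δ) = (982 − μ)² / (μ·(2 + δ)) = 101.771877.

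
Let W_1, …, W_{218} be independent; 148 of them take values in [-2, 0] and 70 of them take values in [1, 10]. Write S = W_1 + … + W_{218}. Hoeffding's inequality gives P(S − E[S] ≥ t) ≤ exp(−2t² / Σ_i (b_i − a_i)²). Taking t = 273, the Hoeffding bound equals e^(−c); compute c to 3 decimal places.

Σ(b_i − a_i)² = 148·2² + 70·9² = 6262.
c = 2t² / 6262 = 2·273² / 6262 = 23.8036.

23.804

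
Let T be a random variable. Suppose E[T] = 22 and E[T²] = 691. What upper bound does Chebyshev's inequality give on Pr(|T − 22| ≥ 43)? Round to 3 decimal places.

0.112

Var(T) = E[T²] − (E[T])² = 691 − 484 = 207.
Chebyshev's inequality: Pr(|T − μ| ≥ t) ≤ Var(T)/t² = 207/1849 = 0.1120.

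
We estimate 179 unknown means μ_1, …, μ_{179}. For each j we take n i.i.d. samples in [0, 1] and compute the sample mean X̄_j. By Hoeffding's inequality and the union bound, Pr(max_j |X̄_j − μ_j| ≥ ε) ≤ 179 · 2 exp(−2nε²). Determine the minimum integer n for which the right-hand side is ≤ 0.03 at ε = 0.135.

Need 2·179·exp(−2nε²) ≤ 0.03, i.e. exp(−2nε²) ≤ 0.03/358.
So 2nε² ≥ ln(358/0.03) = 9.387091.
Hence n ≥ 9.387091/(2·0.135²) = 257.533.
The smallest integer n is 258.

258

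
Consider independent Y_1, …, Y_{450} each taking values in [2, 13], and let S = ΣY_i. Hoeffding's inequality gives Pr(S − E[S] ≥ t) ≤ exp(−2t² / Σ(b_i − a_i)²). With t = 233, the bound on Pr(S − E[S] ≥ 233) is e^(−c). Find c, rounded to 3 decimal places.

1.994

Σ(b_i − a_i)² = 450·(11)² = 54450.
c = 2t²/54450 = 2·233²/54450 = 1.9941.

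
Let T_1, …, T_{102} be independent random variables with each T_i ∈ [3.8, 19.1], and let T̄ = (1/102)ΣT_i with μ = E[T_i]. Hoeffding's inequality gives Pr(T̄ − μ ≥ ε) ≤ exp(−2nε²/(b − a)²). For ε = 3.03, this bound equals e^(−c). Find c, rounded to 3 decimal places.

8.001

c = 2nε²/(b − a)² = 2·102·3.03² / 15.3² = 8.0008.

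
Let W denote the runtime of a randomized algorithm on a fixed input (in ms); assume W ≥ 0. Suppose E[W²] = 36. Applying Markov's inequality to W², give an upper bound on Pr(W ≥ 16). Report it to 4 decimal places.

0.1406

Since W ≥ 0, the event {W ≥ 16} is the same as {W² ≥ 256}.
Markov's inequality applied to W² gives Pr(W² ≥ 256) ≤ E[W²]/256 = 36/256 = 0.1406.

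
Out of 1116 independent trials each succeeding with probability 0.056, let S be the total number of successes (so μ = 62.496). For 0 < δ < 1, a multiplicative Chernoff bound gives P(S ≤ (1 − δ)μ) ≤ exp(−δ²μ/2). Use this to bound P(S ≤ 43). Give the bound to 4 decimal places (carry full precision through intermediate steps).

0.0478

Write 43 = (1 − δ)μ, so δ = 1 − 43/62.496 = 0.311956…
Then the exponent is δ²μ/2 = (μ − 43)²/(2μ) = 3.040947.
Bound = exp(−3.040947) = 0.04779.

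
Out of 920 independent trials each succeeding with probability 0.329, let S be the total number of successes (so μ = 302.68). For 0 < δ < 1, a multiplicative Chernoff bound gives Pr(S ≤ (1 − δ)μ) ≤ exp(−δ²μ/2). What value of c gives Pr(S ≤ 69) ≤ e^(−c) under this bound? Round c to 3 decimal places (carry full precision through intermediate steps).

Write 69 = (1 − δ)μ, so δ = 1 − 69/302.68 = 0.7720365…
Then the exponent is δ²μ/2 = (μ − 69)²/(2μ) = 90.204742.

90.205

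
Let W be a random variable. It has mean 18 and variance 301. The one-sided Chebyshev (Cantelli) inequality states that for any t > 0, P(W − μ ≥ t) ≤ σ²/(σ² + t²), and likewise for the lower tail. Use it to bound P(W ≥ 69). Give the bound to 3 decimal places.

Here σ² = 301 and t = 51, so σ² + t² = 2902.
Cantelli's bound: 301/2902 = 0.1037.

0.104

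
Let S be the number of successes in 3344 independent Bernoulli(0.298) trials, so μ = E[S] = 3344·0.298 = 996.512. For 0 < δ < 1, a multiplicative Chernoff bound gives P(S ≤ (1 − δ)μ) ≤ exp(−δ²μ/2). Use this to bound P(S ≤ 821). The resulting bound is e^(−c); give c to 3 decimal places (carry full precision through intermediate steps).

Write 821 = (1 − δ)μ, so δ = 1 − 821/996.512 = 0.1761263…
Then the exponent is δ²μ/2 = (μ − 821)²/(2μ) = 15.456142.

15.456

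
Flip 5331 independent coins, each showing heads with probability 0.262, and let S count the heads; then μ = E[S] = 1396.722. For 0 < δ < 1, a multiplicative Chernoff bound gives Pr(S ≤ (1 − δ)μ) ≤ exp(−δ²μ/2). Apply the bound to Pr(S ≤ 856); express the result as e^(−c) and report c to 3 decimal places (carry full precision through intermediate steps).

Write 856 = (1 − δ)μ, so δ = 1 − 856/1396.722 = 0.3871365…
Then the exponent is δ²μ/2 = (μ − 856)²/(2μ) = 104.666598.

104.667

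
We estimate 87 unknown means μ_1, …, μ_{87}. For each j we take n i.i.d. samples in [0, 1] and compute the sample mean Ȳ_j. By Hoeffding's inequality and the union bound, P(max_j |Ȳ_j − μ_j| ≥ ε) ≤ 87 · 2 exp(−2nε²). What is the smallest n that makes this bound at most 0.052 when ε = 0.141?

205

Need 2·87·exp(−2nε²) ≤ 0.052, i.e. exp(−2nε²) ≤ 0.052/174.
So 2nε² ≥ ln(174/0.052) = 8.115567.
Hence n ≥ 8.115567/(2·0.141²) = 204.104.
The smallest integer n is 205.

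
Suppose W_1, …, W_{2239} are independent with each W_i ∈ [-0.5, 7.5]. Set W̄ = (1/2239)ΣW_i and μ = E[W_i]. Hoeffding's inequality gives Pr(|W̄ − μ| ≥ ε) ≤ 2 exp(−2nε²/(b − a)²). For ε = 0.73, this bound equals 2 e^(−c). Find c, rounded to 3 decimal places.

37.286

c = 2nε²/(b − a)² = 2·2239·0.73² / 8² = 37.2863.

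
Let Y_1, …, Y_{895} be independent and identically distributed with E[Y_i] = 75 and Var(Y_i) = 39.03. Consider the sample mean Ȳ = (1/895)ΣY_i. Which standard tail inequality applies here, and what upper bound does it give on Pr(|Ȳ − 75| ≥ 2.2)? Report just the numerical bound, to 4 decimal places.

0.0090

With mean and variance of each term known, Chebyshev's inequality bounds the deviation of the sum (or sample mean).
Var(Ȳ) = Var(Y_i)/n = 39.03/895 = 0.043609.
Chebyshev: Pr(|Ȳ − 75| ≥ 2.2) ≤ Var(Ȳ)/(2.2)² = 39.03/(895·2.2²) = 0.0090.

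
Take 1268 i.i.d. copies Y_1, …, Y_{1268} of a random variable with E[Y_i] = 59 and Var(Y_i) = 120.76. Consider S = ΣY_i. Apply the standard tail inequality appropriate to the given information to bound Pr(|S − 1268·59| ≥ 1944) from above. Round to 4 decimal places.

0.0405

With mean and variance of each term known, Chebyshev's inequality bounds the deviation of the sum (or sample mean).
Var(S) = n·Var(Y_i) = 1268·120.76 = 153123.68.
Chebyshev: Pr(|S − 1268·59| ≥ 1944) ≤ Var(S)/1944² = 153123.68/3779136 = 0.0405.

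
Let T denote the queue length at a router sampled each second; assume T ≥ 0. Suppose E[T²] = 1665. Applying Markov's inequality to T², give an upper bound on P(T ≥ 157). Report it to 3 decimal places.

Since T ≥ 0, the event {T ≥ 157} is the same as {T² ≥ 24649}.
Markov's inequality applied to T² gives P(T² ≥ 24649) ≤ E[T²]/24649 = 1665/24649 = 0.0675.

0.068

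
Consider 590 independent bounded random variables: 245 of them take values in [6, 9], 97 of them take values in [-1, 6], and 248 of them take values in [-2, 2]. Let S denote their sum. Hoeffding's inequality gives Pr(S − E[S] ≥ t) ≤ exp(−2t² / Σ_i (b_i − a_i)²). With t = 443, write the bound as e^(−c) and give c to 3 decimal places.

35.923

Σ(b_i − a_i)² = 245·3² + 97·7² + 248·4² = 10926.
c = 2t² / 10926 = 2·443² / 10926 = 35.9233.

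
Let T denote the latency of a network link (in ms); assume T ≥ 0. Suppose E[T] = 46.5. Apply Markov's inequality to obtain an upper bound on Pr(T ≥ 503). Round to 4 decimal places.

Markov's inequality: for a non-negative random variable, Pr(T ≥ a) ≤ E[T]/a.
Here E[T] = 46.5 and a = 503, so the bound is 46.5/503 = 0.0924.

0.0924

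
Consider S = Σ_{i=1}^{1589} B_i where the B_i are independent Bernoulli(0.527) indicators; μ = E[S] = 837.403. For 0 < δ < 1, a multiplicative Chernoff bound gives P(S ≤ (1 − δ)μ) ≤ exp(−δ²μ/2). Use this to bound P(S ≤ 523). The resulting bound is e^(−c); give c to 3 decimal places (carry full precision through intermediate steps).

59.021

Write 523 = (1 − δ)μ, so δ = 1 − 523/837.403 = 0.3754501…
Then the exponent is δ²μ/2 = (μ − 523)²/(2μ) = 59.021311.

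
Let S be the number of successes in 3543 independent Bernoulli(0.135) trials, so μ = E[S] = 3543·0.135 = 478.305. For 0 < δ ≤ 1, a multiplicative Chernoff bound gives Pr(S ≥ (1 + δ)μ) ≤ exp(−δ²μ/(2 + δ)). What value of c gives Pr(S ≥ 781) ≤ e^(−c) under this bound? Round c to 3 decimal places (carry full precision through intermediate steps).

72.758

Write 781 = (1 + δ)μ, so δ = 781/478.305 − 1 = 0.6328493…
Then the exponent is δ²μ/(2 + δ) = (781 − μ)² / (μ·(2 + δ)) = 72.757801.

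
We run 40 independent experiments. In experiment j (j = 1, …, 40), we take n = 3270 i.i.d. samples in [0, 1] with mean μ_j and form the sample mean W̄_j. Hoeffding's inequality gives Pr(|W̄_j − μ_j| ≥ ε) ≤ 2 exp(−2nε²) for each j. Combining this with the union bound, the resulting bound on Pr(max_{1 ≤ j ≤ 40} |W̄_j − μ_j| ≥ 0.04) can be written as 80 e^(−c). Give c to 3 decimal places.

10.464

Union bound over the 40 events: Pr(max_{1 ≤ j ≤ 40} |W̄_j − μ_j| ≥ 0.04) ≤ 40·2·exp(−2nε²) = 80 exp(−2·3270·0.04²).
So c = 2·3270·0.04² = 10.4640.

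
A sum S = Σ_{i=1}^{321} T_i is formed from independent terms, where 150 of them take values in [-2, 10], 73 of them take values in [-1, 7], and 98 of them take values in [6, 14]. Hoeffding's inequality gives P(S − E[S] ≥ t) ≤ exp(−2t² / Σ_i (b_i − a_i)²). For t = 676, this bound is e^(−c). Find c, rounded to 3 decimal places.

Σ(b_i − a_i)² = 150·12² + 73·8² + 98·8² = 32544.
c = 2t² / 32544 = 2·676² / 32544 = 28.0836.

28.084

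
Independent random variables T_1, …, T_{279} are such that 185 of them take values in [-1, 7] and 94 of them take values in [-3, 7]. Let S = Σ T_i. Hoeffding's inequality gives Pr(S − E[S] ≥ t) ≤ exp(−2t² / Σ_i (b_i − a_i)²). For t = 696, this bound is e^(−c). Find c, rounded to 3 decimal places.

45.614

Σ(b_i − a_i)² = 185·8² + 94·10² = 21240.
c = 2t² / 21240 = 2·696² / 21240 = 45.6136.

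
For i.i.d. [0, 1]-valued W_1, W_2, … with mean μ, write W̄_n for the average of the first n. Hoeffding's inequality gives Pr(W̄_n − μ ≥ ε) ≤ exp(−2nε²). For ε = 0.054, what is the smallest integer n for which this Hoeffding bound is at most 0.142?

Require exp(−2nε²) ≤ 0.142, i.e. 2nε² ≥ ln(1/0.142) = 1.951928.
So n ≥ 1.951928 / (2·0.054²) = 334.693.
The smallest integer n is 335.

335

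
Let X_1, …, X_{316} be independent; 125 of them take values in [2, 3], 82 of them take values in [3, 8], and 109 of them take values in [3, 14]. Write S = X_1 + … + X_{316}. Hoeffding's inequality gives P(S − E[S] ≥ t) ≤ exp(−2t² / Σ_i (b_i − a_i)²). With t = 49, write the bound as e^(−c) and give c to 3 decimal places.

Σ(b_i − a_i)² = 125·1² + 82·5² + 109·11² = 15364.
c = 2t² / 15364 = 2·49² / 15364 = 0.3125.

0.313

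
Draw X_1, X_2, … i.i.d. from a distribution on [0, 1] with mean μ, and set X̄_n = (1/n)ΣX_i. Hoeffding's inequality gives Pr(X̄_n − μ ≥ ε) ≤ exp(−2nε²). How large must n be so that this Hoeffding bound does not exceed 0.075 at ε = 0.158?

Require exp(−2nε²) ≤ 0.075, i.e. 2nε² ≥ ln(1/0.075) = 2.590267.
So n ≥ 2.590267 / (2·0.158²) = 51.880.
The smallest integer n is 52.

52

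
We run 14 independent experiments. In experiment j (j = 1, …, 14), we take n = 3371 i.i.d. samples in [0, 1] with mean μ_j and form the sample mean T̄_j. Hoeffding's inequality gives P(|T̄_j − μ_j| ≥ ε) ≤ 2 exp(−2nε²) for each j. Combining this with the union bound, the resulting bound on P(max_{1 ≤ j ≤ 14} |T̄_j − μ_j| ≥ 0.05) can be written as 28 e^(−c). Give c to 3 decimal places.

Union bound over the 14 events: P(max_{1 ≤ j ≤ 14} |T̄_j − μ_j| ≥ 0.05) ≤ 14·2·exp(−2nε²) = 28 exp(−2·3371·0.05²).
So c = 2·3371·0.05² = 16.8550.

16.855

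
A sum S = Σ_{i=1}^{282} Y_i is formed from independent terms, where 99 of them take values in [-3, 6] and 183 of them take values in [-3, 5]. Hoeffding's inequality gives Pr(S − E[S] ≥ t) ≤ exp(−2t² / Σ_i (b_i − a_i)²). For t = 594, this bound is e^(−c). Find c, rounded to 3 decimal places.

35.765

Σ(b_i − a_i)² = 99·9² + 183·8² = 19731.
c = 2t² / 19731 = 2·594² / 19731 = 35.7646.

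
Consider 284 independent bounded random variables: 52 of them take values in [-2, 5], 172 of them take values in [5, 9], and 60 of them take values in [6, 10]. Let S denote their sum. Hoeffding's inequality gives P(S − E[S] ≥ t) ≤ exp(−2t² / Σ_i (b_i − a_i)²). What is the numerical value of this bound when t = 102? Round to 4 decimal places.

Σ(b_i − a_i)² = 52·7² + 172·4² + 60·4² = 6260.
Exponent = 2·102² / 6260 = 3.32396.
Bound = exp(−3.32396) = 0.03601.

0.0360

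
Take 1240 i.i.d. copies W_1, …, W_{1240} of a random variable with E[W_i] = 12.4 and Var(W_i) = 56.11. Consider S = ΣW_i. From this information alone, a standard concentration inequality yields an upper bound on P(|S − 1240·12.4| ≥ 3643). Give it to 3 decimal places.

With mean and variance of each term known, Chebyshev's inequality bounds the deviation of the sum (or sample mean).
Var(S) = n·Var(W_i) = 1240·56.11 = 69576.4.
Chebyshev: P(|S − 1240·12.4| ≥ 3643) ≤ Var(S)/3643² = 69576.4/13271449 = 0.0052.

0.005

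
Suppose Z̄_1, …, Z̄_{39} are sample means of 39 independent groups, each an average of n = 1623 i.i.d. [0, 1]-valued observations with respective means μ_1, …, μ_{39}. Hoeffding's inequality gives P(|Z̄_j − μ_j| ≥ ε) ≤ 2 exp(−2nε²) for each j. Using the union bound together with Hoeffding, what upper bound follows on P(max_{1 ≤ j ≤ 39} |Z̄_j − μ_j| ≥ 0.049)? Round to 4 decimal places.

0.0322

Per-experiment Hoeffding bound: 2·exp(−2·1623·0.049²) = 2·exp(−7.79365) = 0.00082469.
Union bound over 39 events: 39·0.00082469 = 0.03216.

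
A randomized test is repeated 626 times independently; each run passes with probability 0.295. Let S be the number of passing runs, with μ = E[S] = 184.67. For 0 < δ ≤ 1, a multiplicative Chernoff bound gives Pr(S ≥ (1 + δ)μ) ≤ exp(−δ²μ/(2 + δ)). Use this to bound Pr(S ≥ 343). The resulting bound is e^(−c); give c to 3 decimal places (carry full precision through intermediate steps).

Write 343 = (1 + δ)μ, so δ = 343/184.67 − 1 = 0.8573672…
Then the exponent is δ²μ/(2 + δ) = (343 − μ)² / (μ·(2 + δ)) = 47.507702.

47.508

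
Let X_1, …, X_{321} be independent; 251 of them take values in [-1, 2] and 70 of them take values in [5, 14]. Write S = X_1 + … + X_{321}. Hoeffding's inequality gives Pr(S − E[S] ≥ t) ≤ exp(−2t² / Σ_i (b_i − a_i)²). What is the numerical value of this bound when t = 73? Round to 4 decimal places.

Σ(b_i − a_i)² = 251·3² + 70·9² = 7929.
Exponent = 2·73² / 7929 = 1.34418.
Bound = exp(−1.34418) = 0.26075.

0.2608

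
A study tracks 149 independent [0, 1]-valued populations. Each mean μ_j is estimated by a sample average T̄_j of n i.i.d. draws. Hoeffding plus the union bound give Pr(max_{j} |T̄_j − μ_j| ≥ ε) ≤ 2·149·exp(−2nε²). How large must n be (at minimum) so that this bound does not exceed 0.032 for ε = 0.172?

Need 2·149·exp(−2nε²) ≤ 0.032, i.e. exp(−2nε²) ≤ 0.032/298.
So 2nε² ≥ ln(298/0.032) = 9.139113.
Hence n ≥ 9.139113/(2·0.172²) = 154.460.
The smallest integer n is 155.

155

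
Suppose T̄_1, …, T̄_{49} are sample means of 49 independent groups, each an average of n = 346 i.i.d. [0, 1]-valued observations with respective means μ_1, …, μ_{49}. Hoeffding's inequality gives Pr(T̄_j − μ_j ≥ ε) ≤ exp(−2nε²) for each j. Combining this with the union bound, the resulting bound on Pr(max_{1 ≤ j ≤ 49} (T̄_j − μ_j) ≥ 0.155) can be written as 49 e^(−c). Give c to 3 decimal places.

16.625

Union bound over the 49 events: Pr(max_{1 ≤ j ≤ 49} (T̄_j − μ_j) ≥ 0.155) ≤ 49·exp(−2nε²) = 49 exp(−2·346·0.155²).
So c = 2·346·0.155² = 16.6253.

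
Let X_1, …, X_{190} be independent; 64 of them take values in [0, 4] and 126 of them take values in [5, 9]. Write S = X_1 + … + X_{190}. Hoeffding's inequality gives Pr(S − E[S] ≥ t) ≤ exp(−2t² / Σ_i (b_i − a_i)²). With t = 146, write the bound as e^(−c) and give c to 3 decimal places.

Σ(b_i − a_i)² = 64·4² + 126·4² = 3040.
c = 2t² / 3040 = 2·146² / 3040 = 14.0237.

14.024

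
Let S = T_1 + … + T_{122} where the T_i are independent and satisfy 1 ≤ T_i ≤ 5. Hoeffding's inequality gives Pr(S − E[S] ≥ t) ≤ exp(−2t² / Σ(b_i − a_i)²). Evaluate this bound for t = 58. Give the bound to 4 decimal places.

0.0318

Σ(b_i − a_i)² = 122·(4)² = 1952.
Exponent = 2·58²/1952 = 3.4467.
Bound = exp(−3.4467) = 0.03185.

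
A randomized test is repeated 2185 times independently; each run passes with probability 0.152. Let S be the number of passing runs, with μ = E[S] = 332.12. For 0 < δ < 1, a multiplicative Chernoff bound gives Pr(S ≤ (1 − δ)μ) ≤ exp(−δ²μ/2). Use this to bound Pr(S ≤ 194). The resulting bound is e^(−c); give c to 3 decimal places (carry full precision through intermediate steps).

28.720

Write 194 = (1 − δ)μ, so δ = 1 − 194/332.12 = 0.4158738…
Then the exponent is δ²μ/2 = (μ − 194)²/(2μ) = 28.720243.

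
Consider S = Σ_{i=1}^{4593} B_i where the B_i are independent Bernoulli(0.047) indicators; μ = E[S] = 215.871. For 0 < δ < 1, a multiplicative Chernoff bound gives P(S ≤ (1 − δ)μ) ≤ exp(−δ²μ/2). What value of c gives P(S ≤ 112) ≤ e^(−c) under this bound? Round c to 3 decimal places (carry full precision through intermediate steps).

24.990

Write 112 = (1 − δ)μ, so δ = 1 − 112/215.871 = 0.4811716…
Then the exponent is δ²μ/2 = (μ − 112)²/(2μ) = 24.989889.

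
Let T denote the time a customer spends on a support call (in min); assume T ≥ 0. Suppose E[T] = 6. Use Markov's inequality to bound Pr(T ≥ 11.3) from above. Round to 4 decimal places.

Markov's inequality: for a non-negative random variable, Pr(T ≥ a) ≤ E[T]/a.
Here E[T] = 6 and a = 11.3, so the bound is 6/11.3 = 0.5310.

0.5310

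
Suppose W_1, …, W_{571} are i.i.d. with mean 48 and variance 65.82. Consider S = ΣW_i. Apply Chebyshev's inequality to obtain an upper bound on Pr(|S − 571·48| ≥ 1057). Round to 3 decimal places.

0.034

Var(S) = n·Var(W_i) = 571·65.82 = 37583.22.
Chebyshev: Pr(|S − 571·48| ≥ 1057) ≤ Var(S)/1057² = 37583.22/1117249 = 0.0336.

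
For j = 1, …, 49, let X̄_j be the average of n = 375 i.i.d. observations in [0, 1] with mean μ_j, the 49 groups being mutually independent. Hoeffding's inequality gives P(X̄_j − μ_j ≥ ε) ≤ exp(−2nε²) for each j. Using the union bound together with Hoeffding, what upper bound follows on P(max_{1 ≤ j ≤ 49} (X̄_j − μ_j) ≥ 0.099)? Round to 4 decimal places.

0.0315

Per-experiment Hoeffding bound: exp(−2·375·0.099²) = exp(−7.35075) = 0.00064211.
Union bound over 49 events: 49·0.00064211 = 0.03146.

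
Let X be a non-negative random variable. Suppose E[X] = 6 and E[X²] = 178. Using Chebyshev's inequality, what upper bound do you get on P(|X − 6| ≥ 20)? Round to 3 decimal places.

0.355

Var(X) = E[X²] − (E[X])² = 178 − 36 = 142.
Chebyshev's inequality: P(|X − μ| ≥ t) ≤ Var(X)/t² = 142/400 = 0.3550.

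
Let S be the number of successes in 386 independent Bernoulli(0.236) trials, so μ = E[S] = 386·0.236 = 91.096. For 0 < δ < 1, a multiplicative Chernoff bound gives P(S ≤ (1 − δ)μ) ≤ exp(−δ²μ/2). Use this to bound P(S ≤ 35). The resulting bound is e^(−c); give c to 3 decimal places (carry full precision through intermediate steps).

17.272

Write 35 = (1 − δ)μ, so δ = 1 − 35/91.096 = 0.6157899…
Then the exponent is δ²μ/2 = (μ − 35)²/(2μ) = 17.271676.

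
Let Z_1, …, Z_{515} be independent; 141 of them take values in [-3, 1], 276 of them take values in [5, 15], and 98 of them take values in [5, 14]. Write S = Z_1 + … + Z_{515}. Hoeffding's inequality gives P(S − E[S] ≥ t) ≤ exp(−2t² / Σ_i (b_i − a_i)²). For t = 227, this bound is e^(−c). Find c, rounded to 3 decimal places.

2.727

Σ(b_i − a_i)² = 141·4² + 276·10² + 98·9² = 37794.
c = 2t² / 37794 = 2·227² / 37794 = 2.7268.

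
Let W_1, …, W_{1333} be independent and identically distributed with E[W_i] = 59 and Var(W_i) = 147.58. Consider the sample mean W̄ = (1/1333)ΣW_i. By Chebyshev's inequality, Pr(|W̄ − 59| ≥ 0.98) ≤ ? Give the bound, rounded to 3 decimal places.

0.115

Var(W̄) = Var(W_i)/n = 147.58/1333 = 0.11071.
Chebyshev: Pr(|W̄ − 59| ≥ 0.98) ≤ Var(W̄)/(0.98)² = 147.58/(1333·0.98²) = 0.1153.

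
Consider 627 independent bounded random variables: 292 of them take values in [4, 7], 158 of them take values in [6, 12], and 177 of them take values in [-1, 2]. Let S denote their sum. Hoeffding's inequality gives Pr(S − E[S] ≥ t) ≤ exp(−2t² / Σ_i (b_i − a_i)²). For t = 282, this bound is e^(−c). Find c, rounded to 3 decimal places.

Σ(b_i − a_i)² = 292·3² + 158·6² + 177·3² = 9909.
c = 2t² / 9909 = 2·282² / 9909 = 16.0509.

16.051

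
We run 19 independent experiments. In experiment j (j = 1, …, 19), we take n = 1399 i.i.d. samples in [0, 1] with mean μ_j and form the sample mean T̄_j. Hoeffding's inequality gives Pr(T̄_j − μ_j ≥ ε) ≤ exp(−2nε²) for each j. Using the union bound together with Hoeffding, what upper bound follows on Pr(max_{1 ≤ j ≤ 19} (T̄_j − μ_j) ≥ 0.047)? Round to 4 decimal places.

0.0393

Per-experiment Hoeffding bound: exp(−2·1399·0.047²) = exp(−6.18078) = 0.0020688.
Union bound over 19 events: 19·0.0020688 = 0.03931.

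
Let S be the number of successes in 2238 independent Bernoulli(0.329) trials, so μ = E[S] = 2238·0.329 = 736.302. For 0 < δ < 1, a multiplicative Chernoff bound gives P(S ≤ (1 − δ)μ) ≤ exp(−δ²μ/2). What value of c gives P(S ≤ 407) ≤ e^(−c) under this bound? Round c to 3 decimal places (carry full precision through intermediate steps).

73.638

Write 407 = (1 − δ)μ, so δ = 1 − 407/736.302 = 0.4472377…
Then the exponent is δ²μ/2 = (μ − 407)²/(2μ) = 73.638132.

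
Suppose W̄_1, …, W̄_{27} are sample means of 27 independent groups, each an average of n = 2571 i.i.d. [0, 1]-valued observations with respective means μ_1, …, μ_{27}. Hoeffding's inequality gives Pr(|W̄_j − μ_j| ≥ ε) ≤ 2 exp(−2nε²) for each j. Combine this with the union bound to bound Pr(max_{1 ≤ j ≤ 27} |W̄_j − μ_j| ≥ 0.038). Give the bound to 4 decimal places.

Per-experiment Hoeffding bound: 2·exp(−2·2571·0.038²) = 2·exp(−7.42505) = 0.0011923.
Union bound over 27 events: 27·0.0011923 = 0.03219.

0.0322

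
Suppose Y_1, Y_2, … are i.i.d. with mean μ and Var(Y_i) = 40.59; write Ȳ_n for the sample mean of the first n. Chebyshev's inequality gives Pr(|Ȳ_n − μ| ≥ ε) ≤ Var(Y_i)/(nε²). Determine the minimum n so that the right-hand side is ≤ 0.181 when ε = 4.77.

Require 40.59/(n·4.77²) ≤ 0.181, i.e. n ≥ 40.59/(0.181·4.77²) = 9.856.
The smallest integer n is 10.

10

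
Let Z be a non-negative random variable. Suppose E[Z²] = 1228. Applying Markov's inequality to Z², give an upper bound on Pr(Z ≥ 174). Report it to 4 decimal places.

Since Z ≥ 0, the event {Z ≥ 174} is the same as {Z² ≥ 30276}.
Markov's inequality applied to Z² gives Pr(Z² ≥ 30276) ≤ E[Z²]/30276 = 1228/30276 = 0.0406.

0.0406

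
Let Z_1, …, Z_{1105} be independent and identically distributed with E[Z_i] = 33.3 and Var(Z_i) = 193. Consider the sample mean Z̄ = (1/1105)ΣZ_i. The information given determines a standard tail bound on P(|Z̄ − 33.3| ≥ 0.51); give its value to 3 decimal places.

0.672

With mean and variance of each term known, Chebyshev's inequality bounds the deviation of the sum (or sample mean).
Var(Z̄) = Var(Z_i)/n = 193/1105 = 0.17466.
Chebyshev: P(|Z̄ − 33.3| ≥ 0.51) ≤ Var(Z̄)/(0.51)² = 193/(1105·0.51²) = 0.6715.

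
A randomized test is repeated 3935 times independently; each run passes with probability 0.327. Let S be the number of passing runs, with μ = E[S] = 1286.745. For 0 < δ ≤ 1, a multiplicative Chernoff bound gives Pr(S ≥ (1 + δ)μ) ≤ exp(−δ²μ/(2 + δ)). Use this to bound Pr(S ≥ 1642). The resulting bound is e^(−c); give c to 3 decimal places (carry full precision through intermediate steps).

Write 1642 = (1 + δ)μ, so δ = 1642/1286.745 − 1 = 0.2760881…
Then the exponent is δ²μ/(2 + δ) = (1642 − μ)² / (μ·(2 + δ)) = 43.092217.

43.092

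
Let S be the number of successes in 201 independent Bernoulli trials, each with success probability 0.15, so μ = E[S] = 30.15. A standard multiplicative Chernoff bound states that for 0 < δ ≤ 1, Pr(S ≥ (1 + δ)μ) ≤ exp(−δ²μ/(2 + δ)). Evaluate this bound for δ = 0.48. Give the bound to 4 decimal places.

Exponent = δ²μ/(2 + δ) = 0.48²·30.15/2.48 = 2.8010.
Bound = exp(−2.8010) = 0.06075.

0.0607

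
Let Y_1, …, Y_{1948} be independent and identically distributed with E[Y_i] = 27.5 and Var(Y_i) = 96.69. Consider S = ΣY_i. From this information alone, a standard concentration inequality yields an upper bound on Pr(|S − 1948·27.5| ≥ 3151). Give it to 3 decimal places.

0.019

With mean and variance of each term known, Chebyshev's inequality bounds the deviation of the sum (or sample mean).
Var(S) = n·Var(Y_i) = 1948·96.69 = 188352.12.
Chebyshev: Pr(|S − 1948·27.5| ≥ 3151) ≤ Var(S)/3151² = 188352.12/9928801 = 0.0190.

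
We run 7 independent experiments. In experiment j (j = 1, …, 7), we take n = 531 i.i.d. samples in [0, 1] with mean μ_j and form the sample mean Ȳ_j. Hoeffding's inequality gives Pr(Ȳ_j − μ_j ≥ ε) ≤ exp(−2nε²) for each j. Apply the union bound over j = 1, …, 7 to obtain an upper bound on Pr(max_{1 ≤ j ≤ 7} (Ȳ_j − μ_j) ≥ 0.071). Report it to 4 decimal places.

0.0331

Per-experiment Hoeffding bound: exp(−2·531·0.071²) = exp(−5.35354) = 0.0047314.
Union bound over 7 events: 7·0.0047314 = 0.03312.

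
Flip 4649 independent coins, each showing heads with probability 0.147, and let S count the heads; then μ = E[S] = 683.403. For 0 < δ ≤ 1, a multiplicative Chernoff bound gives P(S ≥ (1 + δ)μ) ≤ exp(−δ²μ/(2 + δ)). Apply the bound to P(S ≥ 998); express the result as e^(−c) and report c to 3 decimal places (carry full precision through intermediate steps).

Write 998 = (1 + δ)μ, so δ = 998/683.403 − 1 = 0.4603389…
Then the exponent is δ²μ/(2 + δ) = (998 − μ)² / (μ·(2 + δ)) = 58.862315.

58.862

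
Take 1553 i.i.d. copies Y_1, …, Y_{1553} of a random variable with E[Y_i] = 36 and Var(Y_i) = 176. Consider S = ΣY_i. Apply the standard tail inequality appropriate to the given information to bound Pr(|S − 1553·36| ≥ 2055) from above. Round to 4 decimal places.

0.0647

With mean and variance of each term known, Chebyshev's inequality bounds the deviation of the sum (or sample mean).
Var(S) = n·Var(Y_i) = 1553·176 = 273328.
Chebyshev: Pr(|S − 1553·36| ≥ 2055) ≤ Var(S)/2055² = 273328/4223025 = 0.0647.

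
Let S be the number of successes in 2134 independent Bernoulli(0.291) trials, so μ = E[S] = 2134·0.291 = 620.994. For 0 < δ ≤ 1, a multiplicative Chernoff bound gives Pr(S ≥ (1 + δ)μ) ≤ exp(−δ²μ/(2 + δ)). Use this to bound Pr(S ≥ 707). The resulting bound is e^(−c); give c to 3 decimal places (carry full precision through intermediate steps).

Write 707 = (1 + δ)μ, so δ = 707/620.994 − 1 = 0.1384973…
Then the exponent is δ²μ/(2 + δ) = (707 − μ)² / (μ·(2 + δ)) = 5.570079.

5.570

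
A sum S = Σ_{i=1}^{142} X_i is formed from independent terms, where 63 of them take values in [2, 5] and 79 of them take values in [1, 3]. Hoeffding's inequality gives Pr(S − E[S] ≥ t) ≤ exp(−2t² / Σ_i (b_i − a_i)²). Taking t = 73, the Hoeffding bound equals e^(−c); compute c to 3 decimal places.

Σ(b_i − a_i)² = 63·3² + 79·2² = 883.
c = 2t² / 883 = 2·73² / 883 = 12.0702.

12.070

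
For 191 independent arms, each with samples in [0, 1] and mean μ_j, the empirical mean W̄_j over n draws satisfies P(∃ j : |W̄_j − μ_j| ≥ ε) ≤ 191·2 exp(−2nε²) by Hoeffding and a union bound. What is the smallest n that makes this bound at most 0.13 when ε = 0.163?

151

Need 2·191·exp(−2nε²) ≤ 0.13, i.e. exp(−2nε²) ≤ 0.13/382.
So 2nε² ≥ ln(382/0.13) = 7.985641.
Hence n ≥ 7.985641/(2·0.163²) = 150.281.
The smallest integer n is 151.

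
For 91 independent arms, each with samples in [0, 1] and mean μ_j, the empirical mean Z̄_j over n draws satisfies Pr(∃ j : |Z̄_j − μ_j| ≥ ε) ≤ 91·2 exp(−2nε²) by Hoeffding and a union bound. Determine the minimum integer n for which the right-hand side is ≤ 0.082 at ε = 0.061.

1036

Need 2·91·exp(−2nε²) ≤ 0.082, i.e. exp(−2nε²) ≤ 0.082/182.
So 2nε² ≥ ln(182/0.082) = 7.705043.
Hence n ≥ 7.705043/(2·0.061²) = 1035.346.
The smallest integer n is 1036.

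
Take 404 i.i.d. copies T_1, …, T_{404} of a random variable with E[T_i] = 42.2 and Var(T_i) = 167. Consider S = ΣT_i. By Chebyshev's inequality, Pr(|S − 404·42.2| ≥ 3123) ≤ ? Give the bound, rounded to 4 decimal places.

Var(S) = n·Var(T_i) = 404·167 = 67468.
Chebyshev: Pr(|S − 404·42.2| ≥ 3123) ≤ Var(S)/3123² = 67468/9753129 = 0.0069.

0.0069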